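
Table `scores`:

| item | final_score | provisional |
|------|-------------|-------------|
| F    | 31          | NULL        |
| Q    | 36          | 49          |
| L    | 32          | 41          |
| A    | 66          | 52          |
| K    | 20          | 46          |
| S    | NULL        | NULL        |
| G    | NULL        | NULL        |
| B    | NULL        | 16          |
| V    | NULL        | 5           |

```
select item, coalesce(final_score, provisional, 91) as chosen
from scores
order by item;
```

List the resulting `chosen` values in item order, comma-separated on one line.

66, 16, 31, 91, 20, 32, 36, 91, 5

item=A: final_score=66 → 66
item=B: final_score=NULL, provisional=16 → 16
item=F: final_score=31 → 31
item=G: final_score=NULL, provisional=NULL, → literal 91 → 91
item=K: final_score=20 → 20
item=L: final_score=32 → 32
item=Q: final_score=36 → 36
item=S: final_score=NULL, provisional=NULL, → literal 91 → 91
item=V: final_score=NULL, provisional=5 → 5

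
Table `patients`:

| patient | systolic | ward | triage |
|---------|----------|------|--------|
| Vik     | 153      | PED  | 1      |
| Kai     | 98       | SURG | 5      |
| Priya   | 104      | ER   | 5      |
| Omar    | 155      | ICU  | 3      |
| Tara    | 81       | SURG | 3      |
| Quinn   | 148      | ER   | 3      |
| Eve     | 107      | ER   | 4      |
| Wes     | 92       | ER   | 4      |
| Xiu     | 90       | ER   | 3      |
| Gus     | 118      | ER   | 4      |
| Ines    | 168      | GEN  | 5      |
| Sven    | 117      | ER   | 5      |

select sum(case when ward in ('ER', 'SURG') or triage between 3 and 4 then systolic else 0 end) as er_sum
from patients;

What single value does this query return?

1110

patient=Vik: ✗
patient=Kai: ✓ → 98
patient=Priya: ✓ → 104
patient=Omar: ✓ → 155
patient=Tara: ✓ → 81
patient=Quinn: ✓ → 148
patient=Eve: ✓ → 107
patient=Wes: ✓ → 92
patient=Xiu: ✓ → 90
patient=Gus: ✓ → 118
patient=Ines: ✗
patient=Sven: ✓ → 117
er_sum = 98 + 104 + 155 + 81 + 148 + 107 + 92 + 90 + 118 + 117 = 1110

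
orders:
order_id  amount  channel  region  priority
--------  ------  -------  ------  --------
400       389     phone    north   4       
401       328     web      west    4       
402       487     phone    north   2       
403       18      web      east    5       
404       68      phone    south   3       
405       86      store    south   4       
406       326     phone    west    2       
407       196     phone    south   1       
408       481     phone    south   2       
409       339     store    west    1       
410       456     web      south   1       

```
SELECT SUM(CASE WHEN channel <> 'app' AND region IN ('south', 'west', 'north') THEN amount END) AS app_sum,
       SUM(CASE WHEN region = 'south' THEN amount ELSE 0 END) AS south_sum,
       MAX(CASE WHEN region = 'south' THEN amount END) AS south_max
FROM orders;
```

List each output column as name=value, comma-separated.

app_sum=3156, south_sum=1287, south_max=481

[app_sum: channel <> 'app' AND region IN ('south', 'west', 'north')]
order_id=400: ✓ → 389
order_id=401: ✓ → 328
order_id=402: ✓ → 487
order_id=403: ✗
order_id=404: ✓ → 68
order_id=405: ✓ → 86
order_id=406: ✓ → 326
order_id=407: ✓ → 196
order_id=408: ✓ → 481
order_id=409: ✓ → 339
order_id=410: ✓ → 456
app_sum = 389 + 328 + 487 + 68 + 86 + 326 + 196 + 481 + 339 + 456 = 3156
—
[south_sum: region = 'south']
order_id=400: ✗
order_id=401: ✗
order_id=402: ✗
order_id=403: ✗
order_id=404: ✓ → 68
order_id=405: ✓ → 86
order_id=406: ✗
order_id=407: ✓ → 196
order_id=408: ✓ → 481
order_id=409: ✗
order_id=410: ✓ → 456
south_sum = 68 + 86 + 196 + 481 + 456 = 1287
—
[south_max: region = 'south']
order_id=400: ✗
order_id=401: ✗
order_id=402: ✗
order_id=403: ✗
order_id=404: ✓ → 68
order_id=405: ✓ → 86
order_id=406: ✗
order_id=407: ✓ → 196
order_id=408: ✓ → 481
order_id=409: ✗
order_id=410: ✓ → 456
south_max = MAX(68, 86, 196, 481, 456) = 481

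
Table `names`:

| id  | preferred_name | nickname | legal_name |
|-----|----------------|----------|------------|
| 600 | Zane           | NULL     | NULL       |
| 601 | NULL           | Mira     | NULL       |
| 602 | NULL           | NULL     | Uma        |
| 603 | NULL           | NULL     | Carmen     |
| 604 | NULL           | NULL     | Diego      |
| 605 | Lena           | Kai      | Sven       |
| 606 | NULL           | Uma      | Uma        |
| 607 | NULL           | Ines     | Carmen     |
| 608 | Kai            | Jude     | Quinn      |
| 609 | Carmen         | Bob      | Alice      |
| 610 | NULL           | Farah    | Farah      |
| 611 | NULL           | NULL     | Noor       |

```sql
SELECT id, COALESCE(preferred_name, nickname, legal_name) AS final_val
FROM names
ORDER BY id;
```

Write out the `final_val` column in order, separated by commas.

id=600: preferred_name=Zane → Zane
id=601: preferred_name=NULL, nickname=Mira → Mira
id=602: preferred_name=NULL, nickname=NULL, legal_name=Uma → Uma
id=603: preferred_name=NULL, nickname=NULL, legal_name=Carmen → Carmen
id=604: preferred_name=NULL, nickname=NULL, legal_name=Diego → Diego
id=605: preferred_name=Lena → Lena
id=606: preferred_name=NULL, nickname=Uma → Uma
id=607: preferred_name=NULL, nickname=Ines → Ines
id=608: preferred_name=Kai → Kai
id=609: preferred_name=Carmen → Carmen
id=610: preferred_name=NULL, nickname=Farah → Farah
id=611: preferred_name=NULL, nickname=NULL, legal_name=Noor → Noor

Zane, Mira, Uma, Carmen, Diego, Lena, Uma, Ines, Kai, Carmen, Farah, Noor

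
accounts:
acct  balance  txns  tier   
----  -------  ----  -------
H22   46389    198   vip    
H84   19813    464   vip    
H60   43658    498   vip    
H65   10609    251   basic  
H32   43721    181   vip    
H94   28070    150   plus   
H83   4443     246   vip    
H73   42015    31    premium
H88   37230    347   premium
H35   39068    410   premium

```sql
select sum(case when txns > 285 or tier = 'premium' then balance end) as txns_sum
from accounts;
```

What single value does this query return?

181784

acct=H22: ✗
acct=H84: ✓ → 19813
acct=H60: ✓ → 43658
acct=H65: ✗
acct=H32: ✗
acct=H94: ✗
acct=H83: ✗
acct=H73: ✓ → 42015
acct=H88: ✓ → 37230
acct=H35: ✓ → 39068
txns_sum = 19813 + 43658 + 42015 + 37230 + 39068 = 181784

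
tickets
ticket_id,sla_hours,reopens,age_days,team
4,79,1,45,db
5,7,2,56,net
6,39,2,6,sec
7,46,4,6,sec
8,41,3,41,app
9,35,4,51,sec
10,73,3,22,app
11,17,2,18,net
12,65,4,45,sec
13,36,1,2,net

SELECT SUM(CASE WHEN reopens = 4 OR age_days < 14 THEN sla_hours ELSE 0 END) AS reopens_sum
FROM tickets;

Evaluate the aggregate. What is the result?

221

ticket_id=4: ✗
ticket_id=5: ✗
ticket_id=6: ✓ → 39
ticket_id=7: ✓ → 46
ticket_id=8: ✗
ticket_id=9: ✓ → 35
ticket_id=10: ✗
ticket_id=11: ✗
ticket_id=12: ✓ → 65
ticket_id=13: ✓ → 36
reopens_sum = 39 + 46 + 35 + 65 + 36 = 221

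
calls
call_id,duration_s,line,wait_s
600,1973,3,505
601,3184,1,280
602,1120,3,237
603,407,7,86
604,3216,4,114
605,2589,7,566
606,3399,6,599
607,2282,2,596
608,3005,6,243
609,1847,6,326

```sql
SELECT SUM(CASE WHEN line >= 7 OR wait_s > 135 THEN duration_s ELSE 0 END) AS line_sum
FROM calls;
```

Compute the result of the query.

call_id=600: ✓ → 1973
call_id=601: ✓ → 3184
call_id=602: ✓ → 1120
call_id=603: ✓ → 407
call_id=604: ✗
call_id=605: ✓ → 2589
call_id=606: ✓ → 3399
call_id=607: ✓ → 2282
call_id=608: ✓ → 3005
call_id=609: ✓ → 1847
line_sum = 1973 + 3184 + 1120 + 407 + 2589 + 3399 + 2282 + 3005 + 1847 = 19806

19806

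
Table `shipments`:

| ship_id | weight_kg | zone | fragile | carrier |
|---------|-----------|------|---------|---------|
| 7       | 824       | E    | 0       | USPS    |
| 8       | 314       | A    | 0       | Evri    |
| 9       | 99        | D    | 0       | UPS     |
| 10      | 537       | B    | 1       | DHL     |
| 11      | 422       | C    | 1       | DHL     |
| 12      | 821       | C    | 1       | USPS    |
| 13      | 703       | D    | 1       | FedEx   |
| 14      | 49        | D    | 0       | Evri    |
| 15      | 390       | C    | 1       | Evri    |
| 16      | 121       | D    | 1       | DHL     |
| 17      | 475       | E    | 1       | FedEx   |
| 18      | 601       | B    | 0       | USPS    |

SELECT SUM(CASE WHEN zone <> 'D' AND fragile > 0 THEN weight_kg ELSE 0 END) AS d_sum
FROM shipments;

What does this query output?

2645

ship_id=7: ✗
ship_id=8: ✗
ship_id=9: ✗
ship_id=10: ✓ → 537
ship_id=11: ✓ → 422
ship_id=12: ✓ → 821
ship_id=13: ✗
ship_id=14: ✗
ship_id=15: ✓ → 390
ship_id=16: ✗
ship_id=17: ✓ → 475
ship_id=18: ✗
d_sum = 537 + 422 + 821 + 390 + 475 = 2645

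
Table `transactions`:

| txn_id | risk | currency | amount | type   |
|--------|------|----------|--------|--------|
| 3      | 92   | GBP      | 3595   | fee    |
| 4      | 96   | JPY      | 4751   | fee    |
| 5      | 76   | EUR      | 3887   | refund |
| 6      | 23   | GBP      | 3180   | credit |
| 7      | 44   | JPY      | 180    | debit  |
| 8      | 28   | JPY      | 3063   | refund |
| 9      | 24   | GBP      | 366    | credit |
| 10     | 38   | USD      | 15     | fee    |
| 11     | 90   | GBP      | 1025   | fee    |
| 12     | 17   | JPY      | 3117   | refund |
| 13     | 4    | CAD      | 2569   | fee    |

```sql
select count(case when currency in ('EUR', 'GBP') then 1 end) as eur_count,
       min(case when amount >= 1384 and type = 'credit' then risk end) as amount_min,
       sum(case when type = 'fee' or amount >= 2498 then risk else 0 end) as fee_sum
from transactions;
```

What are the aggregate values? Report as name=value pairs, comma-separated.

eur_count=5, amount_min=23, fee_sum=464

[eur_count: currency in ('EUR', 'GBP')]
txn_id=3: ✓ → 1
txn_id=4: ✗
txn_id=5: ✓ → 1
txn_id=6: ✓ → 1
txn_id=7: ✗
txn_id=8: ✗
txn_id=9: ✓ → 1
txn_id=10: ✗
txn_id=11: ✓ → 1
txn_id=12: ✗
txn_id=13: ✗
eur_count = COUNT(1, 1, 1, 1, 1) = 5
—
[amount_min: amount >= 1384 and type = 'credit']
txn_id=3: ✗
txn_id=4: ✗
txn_id=5: ✗
txn_id=6: ✓ → 23
txn_id=7: ✗
txn_id=8: ✗
txn_id=9: ✗
txn_id=10: ✗
txn_id=11: ✗
txn_id=12: ✗
txn_id=13: ✗
amount_min = MIN(23) = 23
—
[fee_sum: type = 'fee' or amount >= 2498]
txn_id=3: ✓ → 92
txn_id=4: ✓ → 96
txn_id=5: ✓ → 76
txn_id=6: ✓ → 23
txn_id=7: ✗
txn_id=8: ✓ → 28
txn_id=9: ✗
txn_id=10: ✓ → 38
txn_id=11: ✓ → 90
txn_id=12: ✓ → 17
txn_id=13: ✓ → 4
fee_sum = 92 + 96 + 76 + 23 + 28 + 38 + 90 + 17 + 4 = 464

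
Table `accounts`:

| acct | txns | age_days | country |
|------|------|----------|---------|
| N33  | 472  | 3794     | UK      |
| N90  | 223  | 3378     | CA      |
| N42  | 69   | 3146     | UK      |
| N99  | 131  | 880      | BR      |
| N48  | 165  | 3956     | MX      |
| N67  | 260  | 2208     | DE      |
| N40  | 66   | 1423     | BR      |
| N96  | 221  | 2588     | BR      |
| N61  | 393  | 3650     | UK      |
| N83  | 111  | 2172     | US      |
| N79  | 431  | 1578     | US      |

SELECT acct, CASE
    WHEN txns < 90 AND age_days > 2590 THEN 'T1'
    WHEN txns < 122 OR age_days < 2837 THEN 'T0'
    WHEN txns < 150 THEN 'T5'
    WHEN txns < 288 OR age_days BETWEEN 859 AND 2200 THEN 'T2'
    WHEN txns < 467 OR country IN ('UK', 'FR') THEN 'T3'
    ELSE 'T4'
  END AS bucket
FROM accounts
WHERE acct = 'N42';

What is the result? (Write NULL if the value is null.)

T1

acct = N42: txns=69, age_days=3146, country=UK.
txns < 90 AND age_days > 2590 → true → T1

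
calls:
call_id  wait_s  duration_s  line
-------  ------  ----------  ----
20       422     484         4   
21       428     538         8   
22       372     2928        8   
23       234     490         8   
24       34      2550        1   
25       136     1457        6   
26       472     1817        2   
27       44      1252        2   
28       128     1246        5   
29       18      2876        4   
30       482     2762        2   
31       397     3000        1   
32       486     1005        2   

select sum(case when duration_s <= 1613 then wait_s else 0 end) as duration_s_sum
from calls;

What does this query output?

1878

call_id=20: ✓ → 422
call_id=21: ✓ → 428
call_id=22: ✗
call_id=23: ✓ → 234
call_id=24: ✗
call_id=25: ✓ → 136
call_id=26: ✗
call_id=27: ✓ → 44
call_id=28: ✓ → 128
call_id=29: ✗
call_id=30: ✗
call_id=31: ✗
call_id=32: ✓ → 486
duration_s_sum = 422 + 428 + 234 + 136 + 44 + 128 + 486 = 1878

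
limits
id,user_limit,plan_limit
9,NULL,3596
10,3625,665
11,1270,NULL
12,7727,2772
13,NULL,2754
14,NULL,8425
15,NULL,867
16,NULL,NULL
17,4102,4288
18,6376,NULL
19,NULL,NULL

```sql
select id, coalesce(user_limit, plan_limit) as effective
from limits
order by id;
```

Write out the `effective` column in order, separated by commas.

3596, 3625, 1270, 7727, 2754, 8425, 867, NULL, 4102, 6376, NULL

id=9: user_limit=NULL, plan_limit=3596 → 3596
id=10: user_limit=3625 → 3625
id=11: user_limit=1270 → 1270
id=12: user_limit=7727 → 7727
id=13: user_limit=NULL, plan_limit=2754 → 2754
id=14: user_limit=NULL, plan_limit=8425 → 8425
id=15: user_limit=NULL, plan_limit=867 → 867
id=16: user_limit=NULL, plan_limit=NULL (all NULL) → NULL
id=17: user_limit=4102 → 4102
id=18: user_limit=6376 → 6376
id=19: user_limit=NULL, plan_limit=NULL (all NULL) → NULL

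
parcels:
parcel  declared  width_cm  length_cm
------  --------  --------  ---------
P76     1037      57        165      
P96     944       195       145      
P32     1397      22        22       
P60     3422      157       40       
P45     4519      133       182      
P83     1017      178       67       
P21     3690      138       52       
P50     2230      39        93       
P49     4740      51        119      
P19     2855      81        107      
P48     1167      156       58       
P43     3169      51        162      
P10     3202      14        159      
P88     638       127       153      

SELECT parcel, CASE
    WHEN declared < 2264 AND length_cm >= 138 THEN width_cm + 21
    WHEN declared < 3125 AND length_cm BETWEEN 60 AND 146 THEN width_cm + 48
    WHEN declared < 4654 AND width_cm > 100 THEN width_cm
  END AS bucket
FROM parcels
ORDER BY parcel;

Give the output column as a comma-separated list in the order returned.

NULL, 129, 138, NULL, NULL, 133, 156, NULL, 87, 157, 78, 226, 148, 216

parcel=P10: (no match → NULL) → NULL
parcel=P19: declared < 3125 AND length_cm BETWEEN 60 AND 146 → 129
parcel=P21: declared < 4654 AND width_cm > 100 → 138
parcel=P32: (no match → NULL) → NULL
parcel=P43: (no match → NULL) → NULL
parcel=P45: declared < 4654 AND width_cm > 100 → 133
parcel=P48: declared < 4654 AND width_cm > 100 → 156
parcel=P49: (no match → NULL) → NULL
parcel=P50: declared < 3125 AND length_cm BETWEEN 60 AND 146 → 87
parcel=P60: declared < 4654 AND width_cm > 100 → 157
parcel=P76: declared < 2264 AND length_cm >= 138 → 78
parcel=P83: declared < 3125 AND length_cm BETWEEN 60 AND 146 → 226
parcel=P88: declared < 2264 AND length_cm >= 138 → 148
parcel=P96: declared < 2264 AND length_cm >= 138 → 216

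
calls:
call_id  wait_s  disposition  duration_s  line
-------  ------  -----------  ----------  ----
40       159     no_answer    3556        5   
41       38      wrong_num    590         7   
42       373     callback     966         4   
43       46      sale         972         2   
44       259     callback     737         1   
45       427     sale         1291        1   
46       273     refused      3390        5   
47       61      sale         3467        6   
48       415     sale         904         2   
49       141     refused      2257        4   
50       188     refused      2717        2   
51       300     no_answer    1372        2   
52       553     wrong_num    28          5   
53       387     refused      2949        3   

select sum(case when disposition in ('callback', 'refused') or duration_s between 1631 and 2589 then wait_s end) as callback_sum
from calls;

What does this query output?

call_id=40: ✗
call_id=41: ✗
call_id=42: ✓ → 373
call_id=43: ✗
call_id=44: ✓ → 259
call_id=45: ✗
call_id=46: ✓ → 273
call_id=47: ✗
call_id=48: ✗
call_id=49: ✓ → 141
call_id=50: ✓ → 188
call_id=51: ✗
call_id=52: ✗
call_id=53: ✓ → 387
callback_sum = 373 + 259 + 273 + 141 + 188 + 387 = 1621

1621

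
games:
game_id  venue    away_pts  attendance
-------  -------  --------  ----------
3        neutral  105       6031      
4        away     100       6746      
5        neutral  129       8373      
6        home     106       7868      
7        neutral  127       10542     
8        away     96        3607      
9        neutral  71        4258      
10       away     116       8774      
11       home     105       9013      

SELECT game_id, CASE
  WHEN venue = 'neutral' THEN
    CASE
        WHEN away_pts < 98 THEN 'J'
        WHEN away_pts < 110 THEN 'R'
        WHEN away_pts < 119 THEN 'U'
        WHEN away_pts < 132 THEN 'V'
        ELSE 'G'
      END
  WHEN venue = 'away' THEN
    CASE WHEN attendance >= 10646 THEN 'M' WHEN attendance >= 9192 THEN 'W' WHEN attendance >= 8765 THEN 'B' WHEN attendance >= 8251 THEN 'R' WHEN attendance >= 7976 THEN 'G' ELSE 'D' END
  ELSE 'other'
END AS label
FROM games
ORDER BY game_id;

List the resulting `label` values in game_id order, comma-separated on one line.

game_id=3: venue='neutral' → inner[away_pts < 110] → R
game_id=4: venue='away' → inner[ELSE] → D
game_id=5: venue='neutral' → inner[away_pts < 132] → V
game_id=6: venue='home' → outer ELSE → other
game_id=7: venue='neutral' → inner[away_pts < 132] → V
game_id=8: venue='away' → inner[ELSE] → D
game_id=9: venue='neutral' → inner[away_pts < 98] → J
game_id=10: venue='away' → inner[attendance >= 8765] → B
game_id=11: venue='home' → outer ELSE → other

R, D, V, other, V, D, J, B, other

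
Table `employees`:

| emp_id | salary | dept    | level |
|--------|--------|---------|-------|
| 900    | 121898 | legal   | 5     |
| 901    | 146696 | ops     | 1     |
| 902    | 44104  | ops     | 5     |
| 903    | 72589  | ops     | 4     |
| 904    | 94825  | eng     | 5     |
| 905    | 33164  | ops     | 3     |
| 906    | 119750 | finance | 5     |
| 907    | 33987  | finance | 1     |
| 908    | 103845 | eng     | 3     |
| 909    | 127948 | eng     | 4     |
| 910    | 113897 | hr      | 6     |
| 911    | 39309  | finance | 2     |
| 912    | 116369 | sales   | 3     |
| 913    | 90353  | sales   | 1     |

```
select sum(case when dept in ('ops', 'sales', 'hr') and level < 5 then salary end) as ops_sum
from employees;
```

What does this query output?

459171

emp_id=900: ✗
emp_id=901: ✓ → 146696
emp_id=902: ✗
emp_id=903: ✓ → 72589
emp_id=904: ✗
emp_id=905: ✓ → 33164
emp_id=906: ✗
emp_id=907: ✗
emp_id=908: ✗
emp_id=909: ✗
emp_id=910: ✗
emp_id=911: ✗
emp_id=912: ✓ → 116369
emp_id=913: ✓ → 90353
ops_sum = 146696 + 72589 + 33164 + 116369 + 90353 = 459171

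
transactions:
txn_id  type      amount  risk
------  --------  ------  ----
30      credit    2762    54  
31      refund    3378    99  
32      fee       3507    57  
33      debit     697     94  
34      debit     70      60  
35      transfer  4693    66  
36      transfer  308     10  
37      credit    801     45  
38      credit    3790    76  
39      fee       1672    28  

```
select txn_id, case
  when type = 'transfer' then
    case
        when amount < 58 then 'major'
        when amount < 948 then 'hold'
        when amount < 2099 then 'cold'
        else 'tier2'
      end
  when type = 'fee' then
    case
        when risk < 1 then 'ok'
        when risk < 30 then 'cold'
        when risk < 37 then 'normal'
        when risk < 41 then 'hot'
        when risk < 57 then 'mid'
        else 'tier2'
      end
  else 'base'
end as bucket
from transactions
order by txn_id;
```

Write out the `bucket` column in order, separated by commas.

txn_id=30: type='credit' → outer ELSE → base
txn_id=31: type='refund' → outer ELSE → base
txn_id=32: type='fee' → inner[ELSE] → tier2
txn_id=33: type='debit' → outer ELSE → base
txn_id=34: type='debit' → outer ELSE → base
txn_id=35: type='transfer' → inner[ELSE] → tier2
txn_id=36: type='transfer' → inner[amount < 948] → hold
txn_id=37: type='credit' → outer ELSE → base
txn_id=38: type='credit' → outer ELSE → base
txn_id=39: type='fee' → inner[risk < 30] → cold

base, base, tier2, base, base, tier2, hold, base, base, cold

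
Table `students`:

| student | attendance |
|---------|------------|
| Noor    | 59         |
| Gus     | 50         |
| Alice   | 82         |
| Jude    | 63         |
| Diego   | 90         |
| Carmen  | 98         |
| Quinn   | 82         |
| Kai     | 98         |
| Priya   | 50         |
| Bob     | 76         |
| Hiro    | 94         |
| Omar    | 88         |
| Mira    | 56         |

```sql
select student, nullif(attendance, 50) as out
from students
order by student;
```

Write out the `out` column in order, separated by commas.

82, 76, 98, 90, NULL, 94, 63, 98, 56, 59, 88, NULL, 82

student=Alice: attendance=82 vs 50: differ → 82
student=Bob: attendance=76 vs 50: differ → 76
student=Carmen: attendance=98 vs 50: differ → 98
student=Diego: attendance=90 vs 50: differ → 90
student=Gus: attendance=50 vs 50: equal → NULL
student=Hiro: attendance=94 vs 50: differ → 94
student=Jude: attendance=63 vs 50: differ → 63
student=Kai: attendance=98 vs 50: differ → 98
student=Mira: attendance=56 vs 50: differ → 56
student=Noor: attendance=59 vs 50: differ → 59
student=Omar: attendance=88 vs 50: differ → 88
student=Priya: attendance=50 vs 50: equal → NULL
student=Quinn: attendance=82 vs 50: differ → 82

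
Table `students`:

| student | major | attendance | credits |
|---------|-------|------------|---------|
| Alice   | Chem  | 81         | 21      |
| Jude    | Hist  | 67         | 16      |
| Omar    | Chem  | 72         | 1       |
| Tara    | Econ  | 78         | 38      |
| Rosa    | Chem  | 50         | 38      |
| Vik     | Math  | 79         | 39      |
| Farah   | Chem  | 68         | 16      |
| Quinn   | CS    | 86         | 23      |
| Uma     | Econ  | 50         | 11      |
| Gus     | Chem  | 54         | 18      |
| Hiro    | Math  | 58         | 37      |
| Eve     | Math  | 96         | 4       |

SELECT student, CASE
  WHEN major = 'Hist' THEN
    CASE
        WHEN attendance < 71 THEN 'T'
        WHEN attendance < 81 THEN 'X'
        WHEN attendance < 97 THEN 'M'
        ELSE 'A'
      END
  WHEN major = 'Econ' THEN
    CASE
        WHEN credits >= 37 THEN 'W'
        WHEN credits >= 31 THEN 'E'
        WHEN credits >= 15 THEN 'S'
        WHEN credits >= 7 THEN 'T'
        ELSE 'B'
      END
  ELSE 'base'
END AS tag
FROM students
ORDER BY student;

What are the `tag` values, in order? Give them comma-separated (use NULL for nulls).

student=Alice: major='Chem' → outer ELSE → base
student=Eve: major='Math' → outer ELSE → base
student=Farah: major='Chem' → outer ELSE → base
student=Gus: major='Chem' → outer ELSE → base
student=Hiro: major='Math' → outer ELSE → base
student=Jude: major='Hist' → inner[attendance < 71] → T
student=Omar: major='Chem' → outer ELSE → base
student=Quinn: major='CS' → outer ELSE → base
student=Rosa: major='Chem' → outer ELSE → base
student=Tara: major='Econ' → inner[credits >= 37] → W
student=Uma: major='Econ' → inner[credits >= 7] → T
student=Vik: major='Math' → outer ELSE → base

base, base, base, base, base, T, base, base, base, W, T, base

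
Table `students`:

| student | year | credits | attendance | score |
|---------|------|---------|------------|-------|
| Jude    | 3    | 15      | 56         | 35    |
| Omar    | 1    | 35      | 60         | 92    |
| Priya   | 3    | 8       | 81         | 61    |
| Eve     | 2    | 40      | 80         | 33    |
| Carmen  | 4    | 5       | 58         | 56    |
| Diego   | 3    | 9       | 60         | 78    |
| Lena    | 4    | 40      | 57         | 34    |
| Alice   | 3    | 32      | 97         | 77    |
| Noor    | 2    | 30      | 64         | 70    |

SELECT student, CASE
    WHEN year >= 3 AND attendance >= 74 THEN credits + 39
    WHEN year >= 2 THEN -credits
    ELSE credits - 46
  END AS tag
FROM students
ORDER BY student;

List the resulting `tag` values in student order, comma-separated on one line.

student=Alice: year >= 3 AND attendance >= 74 → 71
student=Carmen: year >= 2 → -5
student=Diego: year >= 2 → -9
student=Eve: year >= 2 → -40
student=Jude: year >= 2 → -15
student=Lena: year >= 2 → -40
student=Noor: year >= 2 → -30
student=Omar: ELSE → -11
student=Priya: year >= 3 AND attendance >= 74 → 47

71, -5, -9, -40, -15, -40, -30, -11, 47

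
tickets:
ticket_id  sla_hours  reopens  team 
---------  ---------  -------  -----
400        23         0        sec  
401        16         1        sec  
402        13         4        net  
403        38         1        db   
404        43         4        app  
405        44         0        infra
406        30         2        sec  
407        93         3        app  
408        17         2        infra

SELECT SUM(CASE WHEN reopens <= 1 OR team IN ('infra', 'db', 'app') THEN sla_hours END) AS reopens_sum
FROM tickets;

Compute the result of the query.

ticket_id=400: ✓ → 23
ticket_id=401: ✓ → 16
ticket_id=402: ✗
ticket_id=403: ✓ → 38
ticket_id=404: ✓ → 43
ticket_id=405: ✓ → 44
ticket_id=406: ✗
ticket_id=407: ✓ → 93
ticket_id=408: ✓ → 17
reopens_sum = 23 + 16 + 38 + 43 + 44 + 93 + 17 = 274

274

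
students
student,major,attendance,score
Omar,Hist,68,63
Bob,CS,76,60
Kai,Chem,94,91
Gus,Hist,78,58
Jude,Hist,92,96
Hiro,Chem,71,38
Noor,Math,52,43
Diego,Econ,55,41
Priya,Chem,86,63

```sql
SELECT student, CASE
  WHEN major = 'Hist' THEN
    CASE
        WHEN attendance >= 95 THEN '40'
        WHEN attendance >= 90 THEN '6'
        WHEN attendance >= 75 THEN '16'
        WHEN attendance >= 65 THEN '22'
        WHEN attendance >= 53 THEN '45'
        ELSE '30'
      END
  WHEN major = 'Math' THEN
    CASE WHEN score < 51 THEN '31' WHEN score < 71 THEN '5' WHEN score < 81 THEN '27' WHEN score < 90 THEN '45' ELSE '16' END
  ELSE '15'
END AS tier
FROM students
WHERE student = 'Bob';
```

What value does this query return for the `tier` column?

15

student = Bob: major=CS, attendance=76, score=60.
major='CS' → outer ELSE → 15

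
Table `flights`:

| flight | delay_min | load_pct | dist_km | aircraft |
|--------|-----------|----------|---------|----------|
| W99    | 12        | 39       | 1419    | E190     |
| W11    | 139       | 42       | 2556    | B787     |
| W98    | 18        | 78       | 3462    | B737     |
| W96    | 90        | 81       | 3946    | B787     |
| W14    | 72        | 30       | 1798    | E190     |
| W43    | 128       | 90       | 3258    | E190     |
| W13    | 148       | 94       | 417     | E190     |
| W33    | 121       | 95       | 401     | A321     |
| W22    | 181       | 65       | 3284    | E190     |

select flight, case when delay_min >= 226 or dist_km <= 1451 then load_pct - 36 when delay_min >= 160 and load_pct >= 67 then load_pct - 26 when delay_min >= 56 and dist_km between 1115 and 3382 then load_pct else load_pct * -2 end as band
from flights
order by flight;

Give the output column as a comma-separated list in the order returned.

42, 58, 30, 65, 59, 90, -162, -156, 3

flight=W11: delay_min >= 56 and dist_km between 1115 and 3382 → 42
flight=W13: delay_min >= 226 or dist_km <= 1451 → 58
flight=W14: delay_min >= 56 and dist_km between 1115 and 3382 → 30
flight=W22: delay_min >= 56 and dist_km between 1115 and 3382 → 65
flight=W33: delay_min >= 226 or dist_km <= 1451 → 59
flight=W43: delay_min >= 56 and dist_km between 1115 and 3382 → 90
flight=W96: ELSE → -162
flight=W98: ELSE → -156
flight=W99: delay_min >= 226 or dist_km <= 1451 → 3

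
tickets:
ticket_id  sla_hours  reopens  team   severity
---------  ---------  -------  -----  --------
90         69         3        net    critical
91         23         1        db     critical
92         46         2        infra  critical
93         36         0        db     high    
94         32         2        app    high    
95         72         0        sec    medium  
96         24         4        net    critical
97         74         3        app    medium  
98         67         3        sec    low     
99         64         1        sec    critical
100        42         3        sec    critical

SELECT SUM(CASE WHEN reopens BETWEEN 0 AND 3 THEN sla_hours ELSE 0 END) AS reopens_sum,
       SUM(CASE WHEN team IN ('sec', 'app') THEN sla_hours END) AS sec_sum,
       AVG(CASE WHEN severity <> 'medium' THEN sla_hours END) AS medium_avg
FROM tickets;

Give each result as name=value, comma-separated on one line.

reopens_sum=525, sec_sum=351, medium_avg=44.7777777778

[reopens_sum: reopens BETWEEN 0 AND 3]
ticket_id=90: ✓ → 69
ticket_id=91: ✓ → 23
ticket_id=92: ✓ → 46
ticket_id=93: ✓ → 36
ticket_id=94: ✓ → 32
ticket_id=95: ✓ → 72
ticket_id=96: ✗
ticket_id=97: ✓ → 74
ticket_id=98: ✓ → 67
ticket_id=99: ✓ → 64
ticket_id=100: ✓ → 42
reopens_sum = 69 + 23 + 46 + 36 + 32 + 72 + 74 + 67 + 64 + 42 = 525
—
[sec_sum: team IN ('sec', 'app')]
ticket_id=90: ✗
ticket_id=91: ✗
ticket_id=92: ✗
ticket_id=93: ✗
ticket_id=94: ✓ → 32
ticket_id=95: ✓ → 72
ticket_id=96: ✗
ticket_id=97: ✓ → 74
ticket_id=98: ✓ → 67
ticket_id=99: ✓ → 64
ticket_id=100: ✓ → 42
sec_sum = 32 + 72 + 74 + 67 + 64 + 42 = 351
—
[medium_avg: severity <> 'medium']
ticket_id=90: ✓ → 69
ticket_id=91: ✓ → 23
ticket_id=92: ✓ → 46
ticket_id=93: ✓ → 36
ticket_id=94: ✓ → 32
ticket_id=95: ✗
ticket_id=96: ✓ → 24
ticket_id=97: ✗
ticket_id=98: ✓ → 67
ticket_id=99: ✓ → 64
ticket_id=100: ✓ → 42
medium_avg = (69 + 23 + 46 + 36 + 32 + 24 + 67 + 64 + 42) / 9 = 44.7777777778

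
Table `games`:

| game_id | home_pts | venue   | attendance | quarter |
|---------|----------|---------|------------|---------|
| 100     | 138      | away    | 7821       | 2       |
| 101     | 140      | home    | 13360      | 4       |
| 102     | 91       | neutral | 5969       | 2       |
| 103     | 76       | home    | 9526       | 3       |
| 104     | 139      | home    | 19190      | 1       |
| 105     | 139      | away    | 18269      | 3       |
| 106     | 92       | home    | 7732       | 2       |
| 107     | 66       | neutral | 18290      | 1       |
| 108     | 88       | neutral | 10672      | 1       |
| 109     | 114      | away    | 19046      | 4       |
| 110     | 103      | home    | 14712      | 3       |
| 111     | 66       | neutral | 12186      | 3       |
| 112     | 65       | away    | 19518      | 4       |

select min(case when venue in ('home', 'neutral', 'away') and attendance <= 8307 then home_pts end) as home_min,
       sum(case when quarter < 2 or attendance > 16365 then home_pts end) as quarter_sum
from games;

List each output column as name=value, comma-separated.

[home_min: venue in ('home', 'neutral', 'away') and attendance <= 8307]
game_id=100: ✓ → 138
game_id=101: ✗
game_id=102: ✓ → 91
game_id=103: ✗
game_id=104: ✗
game_id=105: ✗
game_id=106: ✓ → 92
game_id=107: ✗
game_id=108: ✗
game_id=109: ✗
game_id=110: ✗
game_id=111: ✗
game_id=112: ✗
home_min = MIN(138, 91, 92) = 91
—
[quarter_sum: quarter < 2 or attendance > 16365]
game_id=100: ✗
game_id=101: ✗
game_id=102: ✗
game_id=103: ✗
game_id=104: ✓ → 139
game_id=105: ✓ → 139
game_id=106: ✗
game_id=107: ✓ → 66
game_id=108: ✓ → 88
game_id=109: ✓ → 114
game_id=110: ✗
game_id=111: ✗
game_id=112: ✓ → 65
quarter_sum = 139 + 139 + 66 + 88 + 114 + 65 = 611

home_min=91, quarter_sum=611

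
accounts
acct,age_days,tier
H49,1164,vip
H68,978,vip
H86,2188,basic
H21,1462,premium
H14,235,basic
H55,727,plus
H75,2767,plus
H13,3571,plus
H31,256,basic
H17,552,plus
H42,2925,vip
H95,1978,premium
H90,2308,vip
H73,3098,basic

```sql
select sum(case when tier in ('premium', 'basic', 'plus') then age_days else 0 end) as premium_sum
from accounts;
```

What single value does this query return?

acct=H49: ✗
acct=H68: ✗
acct=H86: ✓ → 2188
acct=H21: ✓ → 1462
acct=H14: ✓ → 235
acct=H55: ✓ → 727
acct=H75: ✓ → 2767
acct=H13: ✓ → 3571
acct=H31: ✓ → 256
acct=H17: ✓ → 552
acct=H42: ✗
acct=H95: ✓ → 1978
acct=H90: ✗
acct=H73: ✓ → 3098
premium_sum = 2188 + 1462 + 235 + 727 + 2767 + 3571 + 256 + 552 + 1978 + 3098 = 16834

16834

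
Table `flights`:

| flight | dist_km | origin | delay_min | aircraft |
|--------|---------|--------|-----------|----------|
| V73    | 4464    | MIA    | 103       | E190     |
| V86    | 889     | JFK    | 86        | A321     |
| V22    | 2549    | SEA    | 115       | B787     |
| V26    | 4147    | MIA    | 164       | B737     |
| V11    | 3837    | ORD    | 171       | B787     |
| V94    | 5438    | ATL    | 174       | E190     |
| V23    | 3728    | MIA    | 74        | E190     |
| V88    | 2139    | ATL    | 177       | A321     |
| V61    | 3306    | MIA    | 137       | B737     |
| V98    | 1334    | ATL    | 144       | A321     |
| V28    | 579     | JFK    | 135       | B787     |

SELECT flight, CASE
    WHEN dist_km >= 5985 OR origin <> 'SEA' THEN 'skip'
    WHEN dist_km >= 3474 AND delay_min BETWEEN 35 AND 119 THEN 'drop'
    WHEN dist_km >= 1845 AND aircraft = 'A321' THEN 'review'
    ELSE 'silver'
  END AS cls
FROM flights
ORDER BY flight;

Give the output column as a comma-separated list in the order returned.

skip, silver, skip, skip, skip, skip, skip, skip, skip, skip, skip

flight=V11: dist_km >= 5985 OR origin <> 'SEA' → skip
flight=V22: ELSE → silver
flight=V23: dist_km >= 5985 OR origin <> 'SEA' → skip
flight=V26: dist_km >= 5985 OR origin <> 'SEA' → skip
flight=V28: dist_km >= 5985 OR origin <> 'SEA' → skip
flight=V61: dist_km >= 5985 OR origin <> 'SEA' → skip
flight=V73: dist_km >= 5985 OR origin <> 'SEA' → skip
flight=V86: dist_km >= 5985 OR origin <> 'SEA' → skip
flight=V88: dist_km >= 5985 OR origin <> 'SEA' → skip
flight=V94: dist_km >= 5985 OR origin <> 'SEA' → skip
flight=V98: dist_km >= 5985 OR origin <> 'SEA' → skip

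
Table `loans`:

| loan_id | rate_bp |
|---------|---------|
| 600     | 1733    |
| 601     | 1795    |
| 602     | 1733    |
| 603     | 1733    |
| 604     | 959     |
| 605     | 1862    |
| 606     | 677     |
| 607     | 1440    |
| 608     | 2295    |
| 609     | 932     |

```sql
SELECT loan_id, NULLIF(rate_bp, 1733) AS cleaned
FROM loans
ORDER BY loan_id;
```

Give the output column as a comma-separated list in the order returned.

NULL, 1795, NULL, NULL, 959, 1862, 677, 1440, 2295, 932

loan_id=600: rate_bp=1733 vs 1733: equal → NULL
loan_id=601: rate_bp=1795 vs 1733: differ → 1795
loan_id=602: rate_bp=1733 vs 1733: equal → NULL
loan_id=603: rate_bp=1733 vs 1733: equal → NULL
loan_id=604: rate_bp=959 vs 1733: differ → 959
loan_id=605: rate_bp=1862 vs 1733: differ → 1862
loan_id=606: rate_bp=677 vs 1733: differ → 677
loan_id=607: rate_bp=1440 vs 1733: differ → 1440
loan_id=608: rate_bp=2295 vs 1733: differ → 2295
loan_id=609: rate_bp=932 vs 1733: differ → 932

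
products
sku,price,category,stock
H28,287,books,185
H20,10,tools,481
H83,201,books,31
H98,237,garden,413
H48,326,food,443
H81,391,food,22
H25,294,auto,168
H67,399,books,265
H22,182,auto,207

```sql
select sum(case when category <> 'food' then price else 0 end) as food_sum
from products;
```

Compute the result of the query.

1610

sku=H28: ✓ → 287
sku=H20: ✓ → 10
sku=H83: ✓ → 201
sku=H98: ✓ → 237
sku=H48: ✗
sku=H81: ✗
sku=H25: ✓ → 294
sku=H67: ✓ → 399
sku=H22: ✓ → 182
food_sum = 287 + 10 + 201 + 237 + 294 + 399 + 182 = 1610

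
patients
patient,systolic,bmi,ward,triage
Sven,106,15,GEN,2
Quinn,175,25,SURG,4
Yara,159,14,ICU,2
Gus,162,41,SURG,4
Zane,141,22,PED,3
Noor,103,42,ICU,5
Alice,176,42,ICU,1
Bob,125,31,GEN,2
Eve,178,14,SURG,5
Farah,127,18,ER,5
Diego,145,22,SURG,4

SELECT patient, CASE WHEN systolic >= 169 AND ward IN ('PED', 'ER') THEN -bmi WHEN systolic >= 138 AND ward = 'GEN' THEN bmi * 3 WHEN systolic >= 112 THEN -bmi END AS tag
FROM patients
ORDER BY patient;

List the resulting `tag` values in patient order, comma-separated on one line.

-42, -31, -22, -14, -18, -41, NULL, -25, NULL, -14, -22

patient=Alice: systolic >= 112 → -42
patient=Bob: systolic >= 112 → -31
patient=Diego: systolic >= 112 → -22
patient=Eve: systolic >= 112 → -14
patient=Farah: systolic >= 112 → -18
patient=Gus: systolic >= 112 → -41
patient=Noor: (no match → NULL) → NULL
patient=Quinn: systolic >= 112 → -25
patient=Sven: (no match → NULL) → NULL
patient=Yara: systolic >= 112 → -14
patient=Zane: systolic >= 112 → -22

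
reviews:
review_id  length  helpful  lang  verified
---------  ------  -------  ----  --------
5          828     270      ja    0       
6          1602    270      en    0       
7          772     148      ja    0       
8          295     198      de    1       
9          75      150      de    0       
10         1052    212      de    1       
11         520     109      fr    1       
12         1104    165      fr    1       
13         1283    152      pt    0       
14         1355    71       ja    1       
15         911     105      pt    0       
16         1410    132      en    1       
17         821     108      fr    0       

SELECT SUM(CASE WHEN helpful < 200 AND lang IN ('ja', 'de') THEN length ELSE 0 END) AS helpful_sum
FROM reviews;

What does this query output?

2497

review_id=5: ✗
review_id=6: ✗
review_id=7: ✓ → 772
review_id=8: ✓ → 295
review_id=9: ✓ → 75
review_id=10: ✗
review_id=11: ✗
review_id=12: ✗
review_id=13: ✗
review_id=14: ✓ → 1355
review_id=15: ✗
review_id=16: ✗
review_id=17: ✗
helpful_sum = 772 + 295 + 75 + 1355 = 2497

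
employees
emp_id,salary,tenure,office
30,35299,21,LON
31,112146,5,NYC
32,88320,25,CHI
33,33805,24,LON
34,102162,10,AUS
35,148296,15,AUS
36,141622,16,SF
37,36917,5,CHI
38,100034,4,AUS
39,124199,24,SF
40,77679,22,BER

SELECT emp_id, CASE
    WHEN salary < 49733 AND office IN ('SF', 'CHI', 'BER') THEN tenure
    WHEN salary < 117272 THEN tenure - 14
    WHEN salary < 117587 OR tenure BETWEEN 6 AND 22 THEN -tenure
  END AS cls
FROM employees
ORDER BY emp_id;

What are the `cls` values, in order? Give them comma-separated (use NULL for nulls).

7, -9, 11, 10, -4, -15, -16, 5, -10, NULL, 8

emp_id=30: salary < 117272 → 7
emp_id=31: salary < 117272 → -9
emp_id=32: salary < 117272 → 11
emp_id=33: salary < 117272 → 10
emp_id=34: salary < 117272 → -4
emp_id=35: salary < 117587 OR tenure BETWEEN 6 AND 22 → -15
emp_id=36: salary < 117587 OR tenure BETWEEN 6 AND 22 → -16
emp_id=37: salary < 49733 AND office IN ('SF', 'CHI', 'BER') → 5
emp_id=38: salary < 117272 → -10
emp_id=39: (no match → NULL) → NULL
emp_id=40: salary < 117272 → 8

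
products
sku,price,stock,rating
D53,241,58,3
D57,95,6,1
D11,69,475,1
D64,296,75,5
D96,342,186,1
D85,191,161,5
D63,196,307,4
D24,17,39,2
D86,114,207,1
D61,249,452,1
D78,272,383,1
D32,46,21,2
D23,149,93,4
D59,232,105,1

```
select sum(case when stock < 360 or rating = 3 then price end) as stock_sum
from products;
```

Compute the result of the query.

1919

sku=D53: ✓ → 241
sku=D57: ✓ → 95
sku=D11: ✗
sku=D64: ✓ → 296
sku=D96: ✓ → 342
sku=D85: ✓ → 191
sku=D63: ✓ → 196
sku=D24: ✓ → 17
sku=D86: ✓ → 114
sku=D61: ✗
sku=D78: ✗
sku=D32: ✓ → 46
sku=D23: ✓ → 149
sku=D59: ✓ → 232
stock_sum = 241 + 95 + 296 + 342 + 191 + 196 + 17 + 114 + 46 + 149 + 232 = 1919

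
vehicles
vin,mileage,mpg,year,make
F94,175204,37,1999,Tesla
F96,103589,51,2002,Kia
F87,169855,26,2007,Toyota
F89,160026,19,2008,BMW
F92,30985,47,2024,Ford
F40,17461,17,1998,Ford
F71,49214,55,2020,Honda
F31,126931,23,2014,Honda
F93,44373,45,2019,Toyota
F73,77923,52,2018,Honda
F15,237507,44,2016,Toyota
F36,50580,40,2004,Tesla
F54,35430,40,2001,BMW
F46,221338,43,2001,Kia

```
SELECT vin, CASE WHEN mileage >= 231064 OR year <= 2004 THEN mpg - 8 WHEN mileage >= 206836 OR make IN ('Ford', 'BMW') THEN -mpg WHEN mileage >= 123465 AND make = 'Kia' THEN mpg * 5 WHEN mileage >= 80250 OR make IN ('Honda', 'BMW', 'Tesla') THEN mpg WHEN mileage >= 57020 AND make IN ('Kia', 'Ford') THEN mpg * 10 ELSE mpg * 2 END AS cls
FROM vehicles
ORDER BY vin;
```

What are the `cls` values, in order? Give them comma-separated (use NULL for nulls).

vin=F15: mileage >= 231064 OR year <= 2004 → 36
vin=F31: mileage >= 80250 OR make IN ('Honda', 'BMW', 'Tesla') → 23
vin=F36: mileage >= 231064 OR year <= 2004 → 32
vin=F40: mileage >= 231064 OR year <= 2004 → 9
vin=F46: mileage >= 231064 OR year <= 2004 → 35
vin=F54: mileage >= 231064 OR year <= 2004 → 32
vin=F71: mileage >= 80250 OR make IN ('Honda', 'BMW', 'Tesla') → 55
vin=F73: mileage >= 80250 OR make IN ('Honda', 'BMW', 'Tesla') → 52
vin=F87: mileage >= 80250 OR make IN ('Honda', 'BMW', 'Tesla') → 26
vin=F89: mileage >= 206836 OR make IN ('Ford', 'BMW') → -19
vin=F92: mileage >= 206836 OR make IN ('Ford', 'BMW') → -47
vin=F93: ELSE → 90
vin=F94: mileage >= 231064 OR year <= 2004 → 29
vin=F96: mileage >= 231064 OR year <= 2004 → 43

36, 23, 32, 9, 35, 32, 55, 52, 26, -19, -47, 90, 29, 43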